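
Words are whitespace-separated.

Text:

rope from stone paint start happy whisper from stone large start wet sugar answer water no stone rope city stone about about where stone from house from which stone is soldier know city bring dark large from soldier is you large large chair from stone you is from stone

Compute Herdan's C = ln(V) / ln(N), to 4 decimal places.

0.8271

N = 49, V = 25.
ln(V) = 3.218876, ln(N) = 3.891820
C = 3.218876 / 3.891820 = 0.8271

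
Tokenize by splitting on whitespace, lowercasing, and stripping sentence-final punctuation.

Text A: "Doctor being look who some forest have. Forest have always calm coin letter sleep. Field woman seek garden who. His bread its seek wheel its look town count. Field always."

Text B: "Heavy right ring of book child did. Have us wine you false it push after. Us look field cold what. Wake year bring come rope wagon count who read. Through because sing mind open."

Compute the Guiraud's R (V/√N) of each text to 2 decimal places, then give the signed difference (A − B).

-1.64

A: V=22, N=30, R=4.02
B: V=33, N=34, R=5.66
Difference = 4.02 − 5.66 = -1.64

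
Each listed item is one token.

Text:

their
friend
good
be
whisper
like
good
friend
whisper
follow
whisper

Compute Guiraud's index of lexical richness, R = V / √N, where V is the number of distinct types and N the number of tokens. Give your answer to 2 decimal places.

2.11

N = 11, V = 7.
√N = 3.316625
R = 7 / 3.316625 = 2.11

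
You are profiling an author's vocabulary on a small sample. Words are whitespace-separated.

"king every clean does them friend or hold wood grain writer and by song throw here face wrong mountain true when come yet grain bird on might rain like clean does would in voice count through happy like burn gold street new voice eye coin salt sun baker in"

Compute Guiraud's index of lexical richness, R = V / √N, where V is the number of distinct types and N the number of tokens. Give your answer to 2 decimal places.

N = 49, V = 43.
√N = 7.000000
R = 43 / 7.000000 = 6.14

6.14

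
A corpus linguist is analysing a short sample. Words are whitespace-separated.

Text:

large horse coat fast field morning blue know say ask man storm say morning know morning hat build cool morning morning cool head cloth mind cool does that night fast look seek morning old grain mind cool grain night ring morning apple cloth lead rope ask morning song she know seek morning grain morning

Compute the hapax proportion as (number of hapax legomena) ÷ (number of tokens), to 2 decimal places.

Frequencies: morning:10, cool:4, know:3, grain:3, fast:2, say:2, ask:2, cloth:2, mind:2, night:2, seek:2, large:1, horse:1, coat:1, field:1, blue:1, man:1, storm:1, hat:1, build:1, … (11 more, each freq 1)
Hapax count = 20; token count = 54.
Ratio = 20 / 54 = 0.37

0.37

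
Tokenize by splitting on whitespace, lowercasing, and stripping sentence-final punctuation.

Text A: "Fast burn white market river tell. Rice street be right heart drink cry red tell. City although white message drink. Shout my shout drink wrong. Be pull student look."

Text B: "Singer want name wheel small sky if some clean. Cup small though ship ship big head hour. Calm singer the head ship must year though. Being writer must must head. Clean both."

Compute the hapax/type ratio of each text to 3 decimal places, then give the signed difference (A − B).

A: hapax=18, V=23, ratio=0.783
B: hapax=15, V=22, ratio=0.682
Difference = 0.783 − 0.682 = 0.101

0.101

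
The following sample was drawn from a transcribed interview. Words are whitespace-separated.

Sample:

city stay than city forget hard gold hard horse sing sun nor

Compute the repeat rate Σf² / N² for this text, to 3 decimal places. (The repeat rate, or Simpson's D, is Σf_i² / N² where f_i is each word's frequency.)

0.111

Frequencies: city:2, hard:2, stay:1, than:1, forget:1, gold:1, horse:1, sing:1, sun:1, nor:1
Σf² = 16; N² = 144
Repeat rate = 16 / 144 = 0.111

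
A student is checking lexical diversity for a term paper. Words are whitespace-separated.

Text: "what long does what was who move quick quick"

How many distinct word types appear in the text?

Distinct types: {does, long, move, quick, was, what, who}
V = 7

7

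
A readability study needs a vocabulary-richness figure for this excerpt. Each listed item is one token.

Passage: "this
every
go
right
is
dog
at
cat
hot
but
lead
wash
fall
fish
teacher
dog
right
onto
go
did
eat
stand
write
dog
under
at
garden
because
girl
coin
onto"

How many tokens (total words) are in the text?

Tokens: this, every, go, right, is, dog, at, cat, hot, but, lead, wash, fall, fish, teacher, dog, right, onto, go, did, eat, stand, write, dog, under, at, garden, because, girl, coin, onto
N = 31

31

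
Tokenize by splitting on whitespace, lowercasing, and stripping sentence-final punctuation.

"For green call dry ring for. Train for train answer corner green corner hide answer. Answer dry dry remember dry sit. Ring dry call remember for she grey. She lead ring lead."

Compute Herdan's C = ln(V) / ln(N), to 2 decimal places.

N = 32, V = 14.
ln(V) = 2.639057, ln(N) = 3.465736
C = 2.639057 / 3.465736 = 0.76

0.76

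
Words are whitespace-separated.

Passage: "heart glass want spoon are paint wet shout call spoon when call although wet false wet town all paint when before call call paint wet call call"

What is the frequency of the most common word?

6

Frequencies: call:6, wet:4, paint:3, spoon:2, when:2, heart:1, glass:1, want:1, are:1, shout:1, although:1, false:1, town:1, all:1, before:1
Most common: 'call' with frequency 6.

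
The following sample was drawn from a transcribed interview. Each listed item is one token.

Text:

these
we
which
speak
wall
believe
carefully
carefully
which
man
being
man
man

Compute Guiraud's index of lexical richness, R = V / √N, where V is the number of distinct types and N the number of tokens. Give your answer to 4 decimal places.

N = 13, V = 9.
√N = 3.605551
R = 9 / 3.605551 = 2.4962

2.4962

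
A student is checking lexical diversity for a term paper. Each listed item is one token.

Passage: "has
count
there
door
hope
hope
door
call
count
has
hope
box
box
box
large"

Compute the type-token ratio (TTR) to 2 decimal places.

0.53

N = 15 tokens, V = 8 types.
TTR = V / N = 8 / 15 = 0.53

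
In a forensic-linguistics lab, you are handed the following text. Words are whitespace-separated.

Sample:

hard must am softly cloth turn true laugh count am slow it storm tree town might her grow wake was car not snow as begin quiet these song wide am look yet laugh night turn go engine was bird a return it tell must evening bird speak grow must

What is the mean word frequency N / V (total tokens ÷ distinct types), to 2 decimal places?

N = 49 tokens, V = 39 types.
Mean frequency = N / V = 49 / 39 = 1.26

1.26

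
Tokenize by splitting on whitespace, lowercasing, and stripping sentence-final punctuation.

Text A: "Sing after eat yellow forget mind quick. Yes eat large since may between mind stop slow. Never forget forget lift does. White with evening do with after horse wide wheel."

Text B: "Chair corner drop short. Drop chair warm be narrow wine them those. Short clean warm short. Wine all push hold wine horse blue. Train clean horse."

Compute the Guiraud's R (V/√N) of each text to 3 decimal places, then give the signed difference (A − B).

A: V=24, N=30, R=4.382
B: V=17, N=26, R=3.334
Difference = 4.382 − 3.334 = 1.048

1.048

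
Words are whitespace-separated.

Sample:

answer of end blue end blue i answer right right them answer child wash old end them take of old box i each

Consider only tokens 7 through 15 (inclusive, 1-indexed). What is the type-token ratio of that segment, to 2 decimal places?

Segment tokens 7–15: i, answer, right, right, them, answer, child, wash, old
Segment N = 9, segment V = 7.
TTR = 7 / 9 = 0.78

0.78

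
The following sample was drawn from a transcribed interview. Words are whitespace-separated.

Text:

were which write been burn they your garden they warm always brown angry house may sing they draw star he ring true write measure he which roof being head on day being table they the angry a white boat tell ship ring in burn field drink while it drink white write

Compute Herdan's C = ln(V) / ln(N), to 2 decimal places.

N = 51, V = 38.
ln(V) = 3.637586, ln(N) = 3.931826
C = 3.637586 / 3.931826 = 0.93

0.93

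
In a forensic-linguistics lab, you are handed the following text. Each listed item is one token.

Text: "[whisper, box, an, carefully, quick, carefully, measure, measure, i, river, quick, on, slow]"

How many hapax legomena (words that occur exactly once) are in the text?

Frequencies: carefully:2, quick:2, measure:2, whisper:1, box:1, an:1, i:1, river:1, on:1, slow:1
Hapax (freq=1): an, box, i, on, river, slow, whisper

7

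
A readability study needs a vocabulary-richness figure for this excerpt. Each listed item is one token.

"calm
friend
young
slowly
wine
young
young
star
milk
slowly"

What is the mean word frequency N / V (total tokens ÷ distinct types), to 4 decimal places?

1.4286

N = 10 tokens, V = 7 types.
Mean frequency = N / V = 10 / 7 = 1.4286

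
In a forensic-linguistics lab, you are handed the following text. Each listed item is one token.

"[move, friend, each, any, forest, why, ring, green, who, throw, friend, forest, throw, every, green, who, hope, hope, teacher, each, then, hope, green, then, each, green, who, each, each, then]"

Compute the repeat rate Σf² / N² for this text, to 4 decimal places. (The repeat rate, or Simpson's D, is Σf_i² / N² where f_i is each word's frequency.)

Frequencies: each:5, green:4, who:3, hope:3, then:3, friend:2, forest:2, throw:2, move:1, any:1, why:1, ring:1, every:1, teacher:1
Σf² = 86; N² = 900
Repeat rate = 86 / 900 = 0.0956

0.0956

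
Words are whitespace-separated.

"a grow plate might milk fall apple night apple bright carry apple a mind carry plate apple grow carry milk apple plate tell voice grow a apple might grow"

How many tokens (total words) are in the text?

Tokens: a, grow, plate, might, milk, fall, apple, night, apple, bright, carry, apple, a, mind, carry, plate, apple, grow, carry, milk, apple, plate, tell, voice, grow, a, apple, might, grow
N = 29

29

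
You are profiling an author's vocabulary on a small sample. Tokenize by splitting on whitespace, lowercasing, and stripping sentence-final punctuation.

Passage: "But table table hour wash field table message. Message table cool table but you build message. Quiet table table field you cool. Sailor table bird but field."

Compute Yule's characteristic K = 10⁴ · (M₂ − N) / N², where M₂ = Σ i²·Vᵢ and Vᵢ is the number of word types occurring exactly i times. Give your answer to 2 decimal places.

Frequencies: table:8, but:3, field:3, message:3, cool:2, you:2, hour:1, wash:1, build:1, quiet:1, sailor:1, bird:1
N = 27. Frequency spectrum: V_1=6, V_2=2, V_3=3, V_8=1
M₂ = 1²·6 + 2²·2 + 3²·3 + 8²·1 = 105
K = 10000 × (105 − 27) / 27² = 1069.96

1069.96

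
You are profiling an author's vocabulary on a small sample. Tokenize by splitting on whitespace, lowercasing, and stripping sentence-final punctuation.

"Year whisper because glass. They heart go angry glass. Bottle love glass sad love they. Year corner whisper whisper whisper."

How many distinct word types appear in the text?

Distinct types: {angry, because, bottle, corner, glass, go, heart, love, sad, they, whisper, year}
V = 12

12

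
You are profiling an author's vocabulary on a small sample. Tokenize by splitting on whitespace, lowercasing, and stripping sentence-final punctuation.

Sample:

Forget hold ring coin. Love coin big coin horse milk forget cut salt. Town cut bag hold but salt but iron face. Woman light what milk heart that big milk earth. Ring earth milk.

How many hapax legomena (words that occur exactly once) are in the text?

11

Frequencies: milk:4, coin:3, forget:2, hold:2, ring:2, big:2, cut:2, salt:2, but:2, earth:2, love:1, horse:1, town:1, bag:1, iron:1, face:1, woman:1, light:1, what:1, heart:1, … (1 more, each freq 1)
Hapax (freq=1): bag, face, heart, horse, iron, light, love, that, town, what, woman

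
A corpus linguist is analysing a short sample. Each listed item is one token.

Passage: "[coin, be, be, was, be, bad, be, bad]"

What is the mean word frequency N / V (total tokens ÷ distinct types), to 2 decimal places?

N = 8 tokens, V = 4 types.
Mean frequency = N / V = 8 / 4 = 2.00

2.00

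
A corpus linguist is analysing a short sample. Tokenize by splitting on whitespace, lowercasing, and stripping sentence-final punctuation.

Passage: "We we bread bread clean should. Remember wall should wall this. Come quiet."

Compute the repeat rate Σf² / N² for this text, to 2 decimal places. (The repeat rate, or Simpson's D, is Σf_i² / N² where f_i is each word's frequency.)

0.12

Frequencies: we:2, bread:2, should:2, wall:2, clean:1, remember:1, this:1, come:1, quiet:1
Σf² = 21; N² = 169
Repeat rate = 21 / 169 = 0.12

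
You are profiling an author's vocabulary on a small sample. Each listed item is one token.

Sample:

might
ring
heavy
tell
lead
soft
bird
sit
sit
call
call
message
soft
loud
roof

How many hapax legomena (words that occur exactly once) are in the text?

9

Frequencies: soft:2, sit:2, call:2, might:1, ring:1, heavy:1, tell:1, lead:1, bird:1, message:1, loud:1, roof:1
Hapax (freq=1): bird, heavy, lead, loud, message, might, ring, roof, tell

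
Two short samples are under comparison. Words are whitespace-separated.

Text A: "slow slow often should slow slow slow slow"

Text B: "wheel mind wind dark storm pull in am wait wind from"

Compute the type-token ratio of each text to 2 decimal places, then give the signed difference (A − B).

TTR(A) = 3/8 = 0.38
TTR(B) = 10/11 = 0.91
Difference = 0.38 − 0.91 = -0.53

-0.53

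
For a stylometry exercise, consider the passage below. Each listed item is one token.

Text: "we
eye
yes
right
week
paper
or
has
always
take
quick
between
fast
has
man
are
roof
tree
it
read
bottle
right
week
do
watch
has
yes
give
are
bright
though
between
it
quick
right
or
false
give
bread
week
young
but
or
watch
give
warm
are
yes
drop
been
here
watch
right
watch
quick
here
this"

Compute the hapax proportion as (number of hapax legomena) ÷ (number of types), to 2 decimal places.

Frequencies: right:4, watch:4, yes:3, week:3, or:3, has:3, quick:3, are:3, give:3, between:2, it:2, here:2, we:1, eye:1, paper:1, always:1, take:1, fast:1, man:1, roof:1, … (14 more, each freq 1)
Hapax count = 22; type count = 34.
Ratio = 22 / 34 = 0.65

0.65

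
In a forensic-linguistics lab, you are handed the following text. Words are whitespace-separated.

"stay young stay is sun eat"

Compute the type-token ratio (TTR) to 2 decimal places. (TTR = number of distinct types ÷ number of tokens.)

N = 6 tokens, V = 5 types.
TTR = V / N = 5 / 6 = 0.83

0.83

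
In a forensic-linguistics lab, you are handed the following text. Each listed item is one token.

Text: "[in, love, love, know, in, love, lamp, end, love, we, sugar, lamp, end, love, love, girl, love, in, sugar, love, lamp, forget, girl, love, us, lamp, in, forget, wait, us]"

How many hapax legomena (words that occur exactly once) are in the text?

3

Frequencies: love:9, in:4, lamp:4, end:2, sugar:2, girl:2, forget:2, us:2, know:1, we:1, wait:1
Hapax (freq=1): know, wait, we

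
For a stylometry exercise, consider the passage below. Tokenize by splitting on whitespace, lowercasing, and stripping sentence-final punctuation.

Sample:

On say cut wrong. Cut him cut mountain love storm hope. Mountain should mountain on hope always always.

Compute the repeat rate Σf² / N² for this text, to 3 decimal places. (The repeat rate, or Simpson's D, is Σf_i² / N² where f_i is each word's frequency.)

Frequencies: cut:3, mountain:3, on:2, hope:2, always:2, say:1, wrong:1, him:1, love:1, storm:1, should:1
Σf² = 36; N² = 324
Repeat rate = 36 / 324 = 0.111

0.111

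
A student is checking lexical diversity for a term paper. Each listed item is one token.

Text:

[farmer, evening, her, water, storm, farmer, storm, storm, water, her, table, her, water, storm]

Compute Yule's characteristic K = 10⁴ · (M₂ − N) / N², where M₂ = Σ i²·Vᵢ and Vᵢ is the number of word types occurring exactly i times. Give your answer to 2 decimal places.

Frequencies: storm:4, her:3, water:3, farmer:2, evening:1, table:1
N = 14. Frequency spectrum: V_1=2, V_2=1, V_3=2, V_4=1
M₂ = 1²·2 + 2²·1 + 3²·2 + 4²·1 = 40
K = 10000 × (40 − 14) / 14² = 1326.53

1326.53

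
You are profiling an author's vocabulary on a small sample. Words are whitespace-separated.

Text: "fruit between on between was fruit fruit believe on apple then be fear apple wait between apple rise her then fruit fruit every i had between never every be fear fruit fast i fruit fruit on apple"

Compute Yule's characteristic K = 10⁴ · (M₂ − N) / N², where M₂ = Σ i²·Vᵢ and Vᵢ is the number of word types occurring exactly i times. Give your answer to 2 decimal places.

Frequencies: fruit:8, between:4, apple:4, on:3, then:2, be:2, fear:2, every:2, i:2, was:1, believe:1, wait:1, rise:1, her:1, had:1, never:1, fast:1
N = 37. Frequency spectrum: V_1=8, V_2=5, V_3=1, V_4=2, V_8=1
M₂ = 1²·8 + 2²·5 + 3²·1 + 4²·2 + 8²·1 = 133
K = 10000 × (133 − 37) / 37² = 701.24

701.24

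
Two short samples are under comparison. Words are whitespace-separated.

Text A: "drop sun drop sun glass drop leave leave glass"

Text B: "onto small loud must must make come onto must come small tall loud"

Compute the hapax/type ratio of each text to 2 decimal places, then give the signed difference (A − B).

-0.29

A: hapax=0, V=4, ratio=0.00
B: hapax=2, V=7, ratio=0.29
Difference = 0.00 − 0.29 = -0.29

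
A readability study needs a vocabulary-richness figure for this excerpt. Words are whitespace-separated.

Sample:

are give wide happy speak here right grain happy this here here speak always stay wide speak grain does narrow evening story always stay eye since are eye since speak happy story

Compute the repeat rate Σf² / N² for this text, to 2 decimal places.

Frequencies: speak:4, happy:3, here:3, are:2, wide:2, grain:2, always:2, stay:2, story:2, eye:2, since:2, give:1, right:1, this:1, does:1, narrow:1, evening:1
Σf² = 72; N² = 1024
Repeat rate = 72 / 1024 = 0.07

0.07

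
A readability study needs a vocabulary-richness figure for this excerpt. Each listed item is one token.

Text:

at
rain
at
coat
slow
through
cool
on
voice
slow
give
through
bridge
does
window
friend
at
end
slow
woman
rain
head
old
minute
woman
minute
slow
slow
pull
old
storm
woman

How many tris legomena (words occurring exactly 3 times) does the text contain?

Frequencies: slow:5, at:3, woman:3, rain:2, through:2, old:2, minute:2, coat:1, cool:1, on:1, voice:1, give:1, bridge:1, does:1, window:1, friend:1, end:1, head:1, pull:1, storm:1
Words with frequency 3: at, woman

2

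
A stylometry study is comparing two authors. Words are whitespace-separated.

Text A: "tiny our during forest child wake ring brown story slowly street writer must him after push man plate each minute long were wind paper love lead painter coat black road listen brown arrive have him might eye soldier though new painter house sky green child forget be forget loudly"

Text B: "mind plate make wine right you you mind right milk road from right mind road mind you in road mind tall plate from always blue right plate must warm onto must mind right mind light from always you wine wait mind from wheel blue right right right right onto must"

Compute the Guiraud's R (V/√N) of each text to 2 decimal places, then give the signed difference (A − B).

3.60

A: V=44, N=49, R=6.29
B: V=19, N=50, R=2.69
Difference = 6.29 − 2.69 = 3.60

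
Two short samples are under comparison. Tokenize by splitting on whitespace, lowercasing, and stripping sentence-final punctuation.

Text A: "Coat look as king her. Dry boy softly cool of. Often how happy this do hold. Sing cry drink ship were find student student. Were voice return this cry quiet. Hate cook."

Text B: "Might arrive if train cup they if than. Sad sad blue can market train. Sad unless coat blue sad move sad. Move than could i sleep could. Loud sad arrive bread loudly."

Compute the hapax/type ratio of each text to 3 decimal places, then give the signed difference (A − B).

0.257

A: hapax=24, V=28, ratio=0.857
B: hapax=12, V=20, ratio=0.600
Difference = 0.857 − 0.600 = 0.257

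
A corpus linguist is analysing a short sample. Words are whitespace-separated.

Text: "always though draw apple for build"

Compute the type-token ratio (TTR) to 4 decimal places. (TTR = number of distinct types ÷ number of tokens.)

N = 6 tokens, V = 6 types.
TTR = V / N = 6 / 6 = 1.0000

1.0000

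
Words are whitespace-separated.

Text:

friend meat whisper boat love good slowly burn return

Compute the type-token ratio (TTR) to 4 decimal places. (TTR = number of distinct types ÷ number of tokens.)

N = 9 tokens, V = 9 types.
TTR = V / N = 9 / 9 = 1.0000

1.0000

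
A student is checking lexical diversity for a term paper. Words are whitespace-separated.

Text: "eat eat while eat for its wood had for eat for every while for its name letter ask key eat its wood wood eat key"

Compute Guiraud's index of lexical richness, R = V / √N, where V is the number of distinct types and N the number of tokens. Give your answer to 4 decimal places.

N = 25, V = 11.
√N = 5.000000
R = 11 / 5.000000 = 2.2000

2.2000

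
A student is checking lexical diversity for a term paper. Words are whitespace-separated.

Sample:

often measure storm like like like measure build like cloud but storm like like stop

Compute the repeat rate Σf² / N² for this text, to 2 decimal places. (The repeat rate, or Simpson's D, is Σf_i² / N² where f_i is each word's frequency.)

0.22

Frequencies: like:6, measure:2, storm:2, often:1, build:1, cloud:1, but:1, stop:1
Σf² = 49; N² = 225
Repeat rate = 49 / 225 = 0.22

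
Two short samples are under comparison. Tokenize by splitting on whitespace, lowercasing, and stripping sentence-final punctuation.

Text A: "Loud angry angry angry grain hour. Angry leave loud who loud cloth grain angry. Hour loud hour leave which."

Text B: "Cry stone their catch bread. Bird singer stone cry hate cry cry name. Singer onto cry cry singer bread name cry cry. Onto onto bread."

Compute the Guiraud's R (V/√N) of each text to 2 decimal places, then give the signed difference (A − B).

A: V=8, N=19, R=1.84
B: V=10, N=25, R=2.00
Difference = 1.84 − 2.00 = -0.16

-0.16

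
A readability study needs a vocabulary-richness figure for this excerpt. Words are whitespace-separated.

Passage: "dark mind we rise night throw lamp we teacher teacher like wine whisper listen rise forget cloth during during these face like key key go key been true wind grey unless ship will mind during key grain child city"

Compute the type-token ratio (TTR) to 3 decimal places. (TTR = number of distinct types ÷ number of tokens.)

N = 39 tokens, V = 29 types.
TTR = V / N = 29 / 39 = 0.744

0.744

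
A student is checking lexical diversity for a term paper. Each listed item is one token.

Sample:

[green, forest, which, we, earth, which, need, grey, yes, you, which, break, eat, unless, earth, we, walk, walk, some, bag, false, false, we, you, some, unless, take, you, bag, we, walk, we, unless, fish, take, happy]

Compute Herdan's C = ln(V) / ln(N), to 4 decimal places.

N = 36, V = 19.
ln(V) = 2.944439, ln(N) = 3.583519
C = 2.944439 / 3.583519 = 0.8217

0.8217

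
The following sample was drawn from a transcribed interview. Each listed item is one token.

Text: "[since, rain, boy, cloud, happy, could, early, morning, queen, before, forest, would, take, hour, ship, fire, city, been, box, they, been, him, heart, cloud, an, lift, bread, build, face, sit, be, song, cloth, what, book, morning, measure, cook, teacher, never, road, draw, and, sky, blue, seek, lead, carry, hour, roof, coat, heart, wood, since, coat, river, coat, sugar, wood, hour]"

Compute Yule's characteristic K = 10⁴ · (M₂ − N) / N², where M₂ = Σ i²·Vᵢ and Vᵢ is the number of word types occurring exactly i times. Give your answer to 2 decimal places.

Frequencies: hour:3, coat:3, since:2, cloud:2, morning:2, been:2, heart:2, wood:2, rain:1, boy:1, happy:1, could:1, early:1, queen:1, before:1, forest:1, would:1, take:1, ship:1, fire:1, … (30 more, each freq 1)
N = 60. Frequency spectrum: V_1=42, V_2=6, V_3=2
M₂ = 1²·42 + 2²·6 + 3²·2 = 84
K = 10000 × (84 − 60) / 60² = 66.67

66.67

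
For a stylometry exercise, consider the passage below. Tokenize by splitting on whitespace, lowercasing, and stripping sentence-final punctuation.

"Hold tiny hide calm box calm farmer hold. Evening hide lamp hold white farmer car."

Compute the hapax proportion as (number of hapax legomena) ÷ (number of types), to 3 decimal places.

0.600

Frequencies: hold:3, hide:2, calm:2, farmer:2, tiny:1, box:1, evening:1, lamp:1, white:1, car:1
Hapax count = 6; type count = 10.
Ratio = 6 / 10 = 0.600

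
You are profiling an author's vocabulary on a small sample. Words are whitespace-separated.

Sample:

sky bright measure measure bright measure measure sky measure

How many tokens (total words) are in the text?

9

Tokens: sky, bright, measure, measure, bright, measure, measure, sky, measure
N = 9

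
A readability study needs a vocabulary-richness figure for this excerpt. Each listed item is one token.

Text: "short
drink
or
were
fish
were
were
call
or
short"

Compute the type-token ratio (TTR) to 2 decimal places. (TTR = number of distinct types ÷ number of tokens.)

0.60

N = 10 tokens, V = 6 types.
TTR = V / N = 6 / 10 = 0.60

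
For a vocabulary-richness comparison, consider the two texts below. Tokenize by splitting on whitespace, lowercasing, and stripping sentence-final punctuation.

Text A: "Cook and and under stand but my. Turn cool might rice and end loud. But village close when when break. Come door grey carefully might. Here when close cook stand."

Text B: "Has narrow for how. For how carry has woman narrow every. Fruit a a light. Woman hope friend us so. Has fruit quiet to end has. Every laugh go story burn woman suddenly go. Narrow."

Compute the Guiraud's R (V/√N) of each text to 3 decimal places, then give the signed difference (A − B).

A: V=21, N=30, R=3.834
B: V=22, N=35, R=3.719
Difference = 3.834 − 3.719 = 0.115

0.115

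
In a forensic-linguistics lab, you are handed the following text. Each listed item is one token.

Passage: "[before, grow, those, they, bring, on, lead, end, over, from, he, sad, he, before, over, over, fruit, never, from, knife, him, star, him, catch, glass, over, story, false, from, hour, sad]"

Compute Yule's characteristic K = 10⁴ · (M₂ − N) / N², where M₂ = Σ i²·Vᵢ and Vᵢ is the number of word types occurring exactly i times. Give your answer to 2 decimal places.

270.55

Frequencies: over:4, from:3, before:2, he:2, sad:2, him:2, grow:1, those:1, they:1, bring:1, on:1, lead:1, end:1, fruit:1, never:1, knife:1, star:1, catch:1, glass:1, story:1, … (2 more, each freq 1)
N = 31. Frequency spectrum: V_1=16, V_2=4, V_3=1, V_4=1
M₂ = 1²·16 + 2²·4 + 3²·1 + 4²·1 = 57
K = 10000 × (57 − 31) / 31² = 270.55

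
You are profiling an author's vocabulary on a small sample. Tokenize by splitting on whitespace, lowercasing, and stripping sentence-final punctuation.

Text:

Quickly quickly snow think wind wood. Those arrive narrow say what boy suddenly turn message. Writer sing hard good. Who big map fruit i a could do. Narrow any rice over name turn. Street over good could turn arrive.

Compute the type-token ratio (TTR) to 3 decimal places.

0.795

N = 39 tokens, V = 31 types.
TTR = V / N = 31 / 39 = 0.795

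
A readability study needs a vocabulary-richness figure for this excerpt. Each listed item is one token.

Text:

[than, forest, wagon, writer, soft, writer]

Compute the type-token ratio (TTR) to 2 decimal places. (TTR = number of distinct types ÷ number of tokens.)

0.83

N = 6 tokens, V = 5 types.
TTR = V / N = 5 / 6 = 0.83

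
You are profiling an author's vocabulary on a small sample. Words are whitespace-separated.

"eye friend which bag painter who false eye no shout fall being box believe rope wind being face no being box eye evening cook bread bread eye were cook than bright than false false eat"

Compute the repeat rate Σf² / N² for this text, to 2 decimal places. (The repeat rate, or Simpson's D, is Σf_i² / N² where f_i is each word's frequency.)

0.06

Frequencies: eye:4, false:3, being:3, no:2, box:2, cook:2, bread:2, than:2, friend:1, which:1, bag:1, painter:1, who:1, shout:1, fall:1, believe:1, rope:1, wind:1, face:1, evening:1, … (3 more, each freq 1)
Σf² = 69; N² = 1225
Repeat rate = 69 / 1225 = 0.06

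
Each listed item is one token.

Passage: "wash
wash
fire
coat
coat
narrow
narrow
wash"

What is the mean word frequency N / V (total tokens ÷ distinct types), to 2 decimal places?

2.00

N = 8 tokens, V = 4 types.
Mean frequency = N / V = 8 / 4 = 2.00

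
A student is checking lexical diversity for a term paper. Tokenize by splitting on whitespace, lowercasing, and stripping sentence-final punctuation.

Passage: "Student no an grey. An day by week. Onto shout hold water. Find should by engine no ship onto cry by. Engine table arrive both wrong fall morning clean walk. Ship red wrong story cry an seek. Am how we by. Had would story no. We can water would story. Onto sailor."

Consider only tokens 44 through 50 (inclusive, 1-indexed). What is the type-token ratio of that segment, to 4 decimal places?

0.8571

Segment tokens 44–50: story, no, we, can, water, would, story
Segment N = 7, segment V = 6.
TTR = 6 / 7 = 0.8571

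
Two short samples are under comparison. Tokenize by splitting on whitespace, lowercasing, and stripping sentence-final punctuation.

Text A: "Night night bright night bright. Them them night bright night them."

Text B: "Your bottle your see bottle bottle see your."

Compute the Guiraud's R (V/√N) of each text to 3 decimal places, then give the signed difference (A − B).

A: V=3, N=11, R=0.905
B: V=3, N=8, R=1.061
Difference = 0.905 − 1.061 = -0.156

-0.156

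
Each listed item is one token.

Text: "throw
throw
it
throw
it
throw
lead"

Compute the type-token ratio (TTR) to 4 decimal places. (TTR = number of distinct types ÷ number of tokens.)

0.4286

N = 7 tokens, V = 3 types.
TTR = V / N = 3 / 7 = 0.4286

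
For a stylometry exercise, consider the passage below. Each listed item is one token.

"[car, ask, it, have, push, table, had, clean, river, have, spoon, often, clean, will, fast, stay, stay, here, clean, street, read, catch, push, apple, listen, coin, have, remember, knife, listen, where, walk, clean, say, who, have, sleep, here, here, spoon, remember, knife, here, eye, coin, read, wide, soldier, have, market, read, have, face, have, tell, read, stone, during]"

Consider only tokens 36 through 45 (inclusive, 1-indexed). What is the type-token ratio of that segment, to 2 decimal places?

Segment tokens 36–45: have, sleep, here, here, spoon, remember, knife, here, eye, coin
Segment N = 10, segment V = 8.
TTR = 8 / 10 = 0.80

0.80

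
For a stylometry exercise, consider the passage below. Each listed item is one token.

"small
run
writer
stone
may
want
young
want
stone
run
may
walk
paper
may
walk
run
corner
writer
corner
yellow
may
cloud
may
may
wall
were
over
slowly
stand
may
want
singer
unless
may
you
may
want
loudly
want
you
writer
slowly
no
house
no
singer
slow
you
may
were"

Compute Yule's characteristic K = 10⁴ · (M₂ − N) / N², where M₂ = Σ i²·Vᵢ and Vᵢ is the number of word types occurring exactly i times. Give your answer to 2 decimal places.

Frequencies: may:10, want:5, run:3, writer:3, you:3, stone:2, walk:2, corner:2, were:2, slowly:2, singer:2, no:2, small:1, young:1, paper:1, yellow:1, cloud:1, wall:1, over:1, stand:1, … (4 more, each freq 1)
N = 50. Frequency spectrum: V_1=12, V_2=7, V_3=3, V_5=1, V_10=1
M₂ = 1²·12 + 2²·7 + 3²·3 + 5²·1 + 10²·1 = 192
K = 10000 × (192 − 50) / 50² = 568.00

568.00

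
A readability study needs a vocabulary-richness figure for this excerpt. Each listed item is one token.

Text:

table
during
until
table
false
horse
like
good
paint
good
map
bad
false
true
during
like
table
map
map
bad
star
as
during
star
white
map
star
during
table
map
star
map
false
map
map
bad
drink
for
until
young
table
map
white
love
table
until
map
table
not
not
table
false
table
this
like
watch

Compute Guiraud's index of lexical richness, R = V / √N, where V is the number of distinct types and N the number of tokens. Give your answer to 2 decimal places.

2.81

N = 56, V = 21.
√N = 7.483315
R = 21 / 7.483315 = 2.81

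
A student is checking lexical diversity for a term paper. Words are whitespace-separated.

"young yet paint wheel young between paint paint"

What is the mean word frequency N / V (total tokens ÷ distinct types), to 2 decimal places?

N = 8 tokens, V = 5 types.
Mean frequency = N / V = 8 / 5 = 1.60

1.60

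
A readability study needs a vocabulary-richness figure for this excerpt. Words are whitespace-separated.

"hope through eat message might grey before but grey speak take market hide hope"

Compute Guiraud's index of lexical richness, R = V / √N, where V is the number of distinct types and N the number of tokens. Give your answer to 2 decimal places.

3.21

N = 14, V = 12.
√N = 3.741657
R = 12 / 3.741657 = 3.21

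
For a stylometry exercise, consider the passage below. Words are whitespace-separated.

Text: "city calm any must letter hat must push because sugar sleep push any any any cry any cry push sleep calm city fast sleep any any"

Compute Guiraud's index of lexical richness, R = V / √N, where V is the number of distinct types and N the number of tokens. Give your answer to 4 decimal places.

2.3534

N = 26, V = 12.
√N = 5.099020
R = 12 / 5.099020 = 2.3534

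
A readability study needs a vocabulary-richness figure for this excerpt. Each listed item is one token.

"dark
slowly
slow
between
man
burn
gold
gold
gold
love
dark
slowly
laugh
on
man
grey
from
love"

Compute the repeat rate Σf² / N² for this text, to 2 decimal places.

Frequencies: gold:3, dark:2, slowly:2, man:2, love:2, slow:1, between:1, burn:1, laugh:1, on:1, grey:1, from:1
Σf² = 32; N² = 324
Repeat rate = 32 / 324 = 0.10

0.10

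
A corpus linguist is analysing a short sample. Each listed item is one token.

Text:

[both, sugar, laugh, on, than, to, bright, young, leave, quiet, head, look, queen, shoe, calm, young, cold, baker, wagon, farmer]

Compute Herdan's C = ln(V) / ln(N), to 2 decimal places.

0.98

N = 20, V = 19.
ln(V) = 2.944439, ln(N) = 2.995732
C = 2.944439 / 2.995732 = 0.98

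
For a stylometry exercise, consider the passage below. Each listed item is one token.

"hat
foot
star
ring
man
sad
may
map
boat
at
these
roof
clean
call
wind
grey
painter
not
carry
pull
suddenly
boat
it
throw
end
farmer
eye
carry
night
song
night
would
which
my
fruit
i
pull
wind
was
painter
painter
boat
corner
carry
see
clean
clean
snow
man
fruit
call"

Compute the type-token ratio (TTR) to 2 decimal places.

0.73

N = 51 tokens, V = 37 types.
TTR = V / N = 37 / 51 = 0.73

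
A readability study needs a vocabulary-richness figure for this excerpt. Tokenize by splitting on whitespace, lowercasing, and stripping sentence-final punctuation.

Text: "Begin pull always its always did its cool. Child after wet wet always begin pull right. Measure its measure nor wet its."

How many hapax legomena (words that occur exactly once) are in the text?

6

Frequencies: its:4, always:3, wet:3, begin:2, pull:2, measure:2, did:1, cool:1, child:1, after:1, right:1, nor:1
Hapax (freq=1): after, child, cool, did, nor, right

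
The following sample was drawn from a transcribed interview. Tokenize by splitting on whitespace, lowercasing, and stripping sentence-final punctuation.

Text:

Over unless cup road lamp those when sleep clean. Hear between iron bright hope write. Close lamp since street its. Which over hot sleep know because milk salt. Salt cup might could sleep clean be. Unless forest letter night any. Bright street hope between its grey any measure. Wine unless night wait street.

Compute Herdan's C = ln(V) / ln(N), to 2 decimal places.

0.90

N = 53, V = 36.
ln(V) = 3.583519, ln(N) = 3.970292
C = 3.583519 / 3.970292 = 0.90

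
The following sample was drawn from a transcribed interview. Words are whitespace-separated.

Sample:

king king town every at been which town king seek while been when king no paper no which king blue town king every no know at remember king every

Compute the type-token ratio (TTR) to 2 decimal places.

N = 29 tokens, V = 14 types.
TTR = V / N = 14 / 29 = 0.48

0.48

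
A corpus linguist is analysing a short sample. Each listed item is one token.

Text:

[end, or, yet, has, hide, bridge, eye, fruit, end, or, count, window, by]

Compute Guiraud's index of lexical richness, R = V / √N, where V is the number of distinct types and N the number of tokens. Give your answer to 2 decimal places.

3.05

N = 13, V = 11.
√N = 3.605551
R = 11 / 3.605551 = 3.05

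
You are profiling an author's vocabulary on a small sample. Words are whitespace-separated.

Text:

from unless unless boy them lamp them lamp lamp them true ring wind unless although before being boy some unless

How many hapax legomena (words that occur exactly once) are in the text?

8

Frequencies: unless:4, them:3, lamp:3, boy:2, from:1, true:1, ring:1, wind:1, although:1, before:1, being:1, some:1
Hapax (freq=1): although, before, being, from, ring, some, true, wind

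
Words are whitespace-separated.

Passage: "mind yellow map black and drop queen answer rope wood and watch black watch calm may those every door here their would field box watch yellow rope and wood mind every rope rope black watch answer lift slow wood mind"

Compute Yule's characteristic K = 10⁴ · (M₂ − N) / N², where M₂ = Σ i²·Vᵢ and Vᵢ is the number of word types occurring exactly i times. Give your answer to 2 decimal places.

337.50

Frequencies: rope:4, watch:4, mind:3, black:3, and:3, wood:3, yellow:2, answer:2, every:2, map:1, drop:1, queen:1, calm:1, may:1, those:1, door:1, here:1, their:1, would:1, field:1, … (3 more, each freq 1)
N = 40. Frequency spectrum: V_1=14, V_2=3, V_3=4, V_4=2
M₂ = 1²·14 + 2²·3 + 3²·4 + 4²·2 = 94
K = 10000 × (94 − 40) / 40² = 337.50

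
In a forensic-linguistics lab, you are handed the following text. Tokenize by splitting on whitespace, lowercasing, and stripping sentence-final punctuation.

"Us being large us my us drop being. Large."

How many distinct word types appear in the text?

Distinct types: {being, drop, large, my, us}
V = 5

5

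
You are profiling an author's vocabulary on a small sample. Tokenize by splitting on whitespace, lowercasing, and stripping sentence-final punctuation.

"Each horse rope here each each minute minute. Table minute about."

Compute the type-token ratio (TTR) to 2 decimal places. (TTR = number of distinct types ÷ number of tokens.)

0.64

N = 11 tokens, V = 7 types.
TTR = V / N = 7 / 11 = 0.64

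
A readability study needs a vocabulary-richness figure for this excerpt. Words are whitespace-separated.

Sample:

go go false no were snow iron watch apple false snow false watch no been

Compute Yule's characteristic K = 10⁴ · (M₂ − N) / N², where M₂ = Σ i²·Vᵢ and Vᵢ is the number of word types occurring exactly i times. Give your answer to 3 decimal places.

Frequencies: false:3, go:2, no:2, snow:2, watch:2, were:1, iron:1, apple:1, been:1
N = 15. Frequency spectrum: V_1=4, V_2=4, V_3=1
M₂ = 1²·4 + 2²·4 + 3²·1 = 29
K = 10000 × (29 − 15) / 15² = 622.222

622.222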